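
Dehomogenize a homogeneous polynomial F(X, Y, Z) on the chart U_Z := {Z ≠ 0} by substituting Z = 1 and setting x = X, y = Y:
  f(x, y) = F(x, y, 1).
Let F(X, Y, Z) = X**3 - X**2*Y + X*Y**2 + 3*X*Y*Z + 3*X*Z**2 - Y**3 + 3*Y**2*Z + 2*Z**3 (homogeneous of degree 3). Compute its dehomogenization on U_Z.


f(x, y) = x**3 - x**2*y + x*y**2 + 3*x*y + 3*x - y**3 + 3*y**2 + 2

On U_Z we set Z = 1. Each monomial c·X^i·Y^j·Z^k in F becomes c·x^i·y^j·1^k = c·x^i·y^j.
Substituting Z = 1: F(X, Y, 1) = x**3 - x**2*y + x*y**2 + 3*x*y + 3*x - y**3 + 3*y**2 + 2.
Note: deg(f) ≤ deg(F) = 3; strict inequality happens when F is divisible by Z (lost terms).


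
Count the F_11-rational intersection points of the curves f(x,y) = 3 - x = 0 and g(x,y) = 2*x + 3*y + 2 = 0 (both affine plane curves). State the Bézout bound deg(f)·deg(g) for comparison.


Common zeros: {(3, 1)}; count = 1; Bézout bound = 1.

deg(f) = 1, deg(g) = 1, so Bézout bound = 1.
Scan x ∈ F_11. For each x, list the y ∈ F_11 with f(x, y) ≡ 0 and those with g(x, y) ≡ 0 (mod 11); the common zeros in that column are the intersection.
  x = 0: f ≡ 0 at y ∈ ∅; g ≡ 0 at y ∈ {3}; common: ∅.
  x = 1: f ≡ 0 at y ∈ ∅; g ≡ 0 at y ∈ {6}; common: ∅.
  x = 2: f ≡ 0 at y ∈ ∅; g ≡ 0 at y ∈ {9}; common: ∅.
  x = 3: f ≡ 0 at y ∈ {0, 1, 2, 3, 4, 5, 6, 7, 8, 9, 10}; g ≡ 0 at y ∈ {1}; common: {1}.
  x = 4: f ≡ 0 at y ∈ ∅; g ≡ 0 at y ∈ {4}; common: ∅.
  x = 5: f ≡ 0 at y ∈ ∅; g ≡ 0 at y ∈ {7}; common: ∅.
  x = 6: f ≡ 0 at y ∈ ∅; g ≡ 0 at y ∈ {10}; common: ∅.
  x = 7: f ≡ 0 at y ∈ ∅; g ≡ 0 at y ∈ {2}; common: ∅.
  x = 8: f ≡ 0 at y ∈ ∅; g ≡ 0 at y ∈ {5}; common: ∅.
  x = 9: f ≡ 0 at y ∈ ∅; g ≡ 0 at y ∈ {8}; common: ∅.
  x = 10: f ≡ 0 at y ∈ ∅; g ≡ 0 at y ∈ {0}; common: ∅.
Collecting: common zeros = {(3, 1)}, so the count is 1.
Comparison with the Bézout bound: 1 ≤ 1 = deg(f)·deg(g), as expected for curves with no common component (the bound is attained).


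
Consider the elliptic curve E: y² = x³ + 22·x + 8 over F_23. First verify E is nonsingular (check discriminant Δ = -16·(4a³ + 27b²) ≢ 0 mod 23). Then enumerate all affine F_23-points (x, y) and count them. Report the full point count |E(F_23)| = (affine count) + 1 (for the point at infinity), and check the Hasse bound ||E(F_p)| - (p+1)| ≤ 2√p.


Affine points = {(0, 10), (0, 13), (1, 10), (1, 13), (3, 3), (3, 20), (5, 6), (5, 17), (8, 11), (8, 12), (10, 3), (10, 20), (14, 1), (14, 22), (18, 7), (18, 16), (21, 5), (21, 18), (22, 10), (22, 13)}; affine count = 20; |E(F_23)| = 21.

Discriminant check: Δ ∝ 4a³ + 27b² = 4·22³ + 27·8² = 4·10648 + 27·64 ≡ 22 (mod 23). Nonzero ⇒ E is nonsingular.
For each x ∈ F_23, compute rhs = x³ + 22·x + 8 mod 23, then count y ∈ F_23 with y² ≡ rhs.
  x = 0: rhs = 8, matching y values: 10, 13 (2 points).
  x = 1: rhs = 8, matching y values: 10, 13 (2 points).
  x = 2: rhs = 14, matching y values: none (0 points).
  x = 3: rhs = 9, matching y values: 3, 20 (2 points).
  x = 4: rhs = 22, matching y values: none (0 points).
  x = 5: rhs = 13, matching y values: 6, 17 (2 points).
  x = 6: rhs = 11, matching y values: none (0 points).
  x = 7: rhs = 22, matching y values: none (0 points).
  x = 8: rhs = 6, matching y values: 11, 12 (2 points).
  x = 9: rhs = 15, matching y values: none (0 points).
  x = 10: rhs = 9, matching y values: 3, 20 (2 points).
  x = 11: rhs = 17, matching y values: none (0 points).
  x = 12: rhs = 22, matching y values: none (0 points).
  x = 13: rhs = 7, matching y values: none (0 points).
  x = 14: rhs = 1, matching y values: 1, 22 (2 points).
  x = 15: rhs = 10, matching y values: none (0 points).
  x = 16: rhs = 17, matching y values: none (0 points).
  x = 17: rhs = 5, matching y values: none (0 points).
  x = 18: rhs = 3, matching y values: 7, 16 (2 points).
  x = 19: rhs = 17, matching y values: none (0 points).
  x = 20: rhs = 7, matching y values: none (0 points).
  x = 21: rhs = 2, matching y values: 5, 18 (2 points).
  x = 22: rhs = 8, matching y values: 10, 13 (2 points).
Total affine count: 20.
Full point count |E(F_23)| = 20 + 1 = 21.
Hasse bound: |21 − (23+1)| = |-3| = 3 ≤ 2√23 ≈ 9.5917 ✓.


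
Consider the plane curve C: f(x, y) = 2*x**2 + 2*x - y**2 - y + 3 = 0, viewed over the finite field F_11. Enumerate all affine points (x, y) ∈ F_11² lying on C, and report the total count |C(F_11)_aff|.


Affine F_11-points: {(5, 5)}; count = 1.

For each of the 121 pairs (x, y) ∈ F_11², evaluate f(x, y) mod 11. Record the zeros.
  x = 0: [0↦3, 1↦1, 2↦8, 3↦2, 4↦5, 5↦6, 6↦5, 7↦2, 8↦8, 9↦1, 10↦3]  zeros at y ∈ ∅
  x = 1: [0↦7, 1↦5, 2↦1, 3↦6, 4↦9, 5↦10, 6↦9, 7↦6, 8↦1, 9↦5, 10↦7]  zeros at y ∈ ∅
  x = 2: [0↦4, 1↦2, 2↦9, 3↦3, 4↦6, 5↦7, 6↦6, 7↦3, 8↦9, 9↦2, 10↦4]  zeros at y ∈ ∅
  x = 3: [0↦5, 1↦3, 2↦10, 3↦4, 4↦7, 5↦8, 6↦7, 7↦4, 8↦10, 9↦3, 10↦5]  zeros at y ∈ ∅
  x = 4: [0↦10, 1↦8, 2↦4, 3↦9, 4↦1, 5↦2, 6↦1, 7↦9, 8↦4, 9↦8, 10↦10]  zeros at y ∈ ∅
  x = 5: [0↦8, 1↦6, 2↦2, 3↦7, 4↦10, 5↦0, 6↦10, 7↦7, 8↦2, 9↦6, 10↦8]  zeros at y ∈ {5}
  x = 6: [0↦10, 1↦8, 2↦4, 3↦9, 4↦1, 5↦2, 6↦1, 7↦9, 8↦4, 9↦8, 10↦10]  zeros at y ∈ ∅
  x = 7: [0↦5, 1↦3, 2↦10, 3↦4, 4↦7, 5↦8, 6↦7, 7↦4, 8↦10, 9↦3, 10↦5]  zeros at y ∈ ∅
  x = 8: [0↦4, 1↦2, 2↦9, 3↦3, 4↦6, 5↦7, 6↦6, 7↦3, 8↦9, 9↦2, 10↦4]  zeros at y ∈ ∅
  x = 9: [0↦7, 1↦5, 2↦1, 3↦6, 4↦9, 5↦10, 6↦9, 7↦6, 8↦1, 9↦5, 10↦7]  zeros at y ∈ ∅
  x = 10: [0↦3, 1↦1, 2↦8, 3↦2, 4↦5, 5↦6, 6↦5, 7↦2, 8↦8, 9↦1, 10↦3]  zeros at y ∈ ∅
Collecting zeros: affine points = {(5, 5)}.
Total count |C(F_11)_aff| = 1.


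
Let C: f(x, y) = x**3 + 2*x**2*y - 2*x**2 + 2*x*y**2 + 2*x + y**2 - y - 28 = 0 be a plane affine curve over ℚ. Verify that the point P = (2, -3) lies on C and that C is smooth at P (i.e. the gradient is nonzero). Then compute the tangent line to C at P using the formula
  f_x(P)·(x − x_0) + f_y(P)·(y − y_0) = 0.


Tangent line at P: -23*y - 69 = 0.

Step 1: f(2, -3) = 0, so P lies on C.
Step 2: partial derivatives
  f_x(x, y) = 3*x**2 + 4*x*y - 4*x + 2*y**2 + 2, f_y(x, y) = 2*x**2 + 4*x*y + 2*y - 1.
  f_x(P) = 0, f_y(P) = -23 (gradient nonzero, so P is smooth).
Step 3: tangent line at P: 0·(x − 2) + -23·(y − -3) = 0.
Expanding: -23*y - 69 = 0.


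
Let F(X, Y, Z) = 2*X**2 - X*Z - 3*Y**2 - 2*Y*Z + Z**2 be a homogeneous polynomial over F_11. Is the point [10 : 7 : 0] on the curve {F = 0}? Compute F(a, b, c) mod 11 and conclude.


F(10,7,0) ≡ 9 (mod 11); P is NOT on the curve.

Evaluate F(10, 7, 0) term-by-term (mod 11).
  2*X**2 ↦ 2·100·1·1 = 200
  -X*Z ↦ -1·10·1·0 = 0
  -3*Y**2 ↦ -3·1·49·1 = -147
  -2*Y*Z ↦ -2·1·7·0 = 0
  Z**2 ↦ 1·1·1·0 = 0
Sum: F(10, 7, 0) = (200) + (0) + (-147) + (0) + (0) = 53.
Reducing mod 11: 53 ≡ 9 (mod 11).
Since F(a, b, c) ≡ 9 ≠ 0 (mod 11), P does NOT lie on the curve.


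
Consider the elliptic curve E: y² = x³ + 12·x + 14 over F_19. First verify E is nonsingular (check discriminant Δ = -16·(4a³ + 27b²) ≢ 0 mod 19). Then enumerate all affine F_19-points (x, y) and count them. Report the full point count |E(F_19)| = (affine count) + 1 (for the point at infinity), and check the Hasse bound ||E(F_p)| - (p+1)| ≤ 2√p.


Affine points = {(3, 1), (3, 18), (5, 3), (5, 16), (6, 6), (6, 13), (7, 2), (7, 17), (12, 9), (12, 10), (13, 7), (13, 12), (14, 0), (15, 4), (15, 15), (17, 1), (17, 18), (18, 1), (18, 18)}; affine count = 19; |E(F_19)| = 20.

Discriminant check: Δ ∝ 4a³ + 27b² = 4·12³ + 27·14² = 4·1728 + 27·196 ≡ 6 (mod 19). Nonzero ⇒ E is nonsingular.
For each x ∈ F_19, compute rhs = x³ + 12·x + 14 mod 19, then count y ∈ F_19 with y² ≡ rhs.
  x = 0: rhs = 14, matching y values: none (0 points).
  x = 1: rhs = 8, matching y values: none (0 points).
  x = 2: rhs = 8, matching y values: none (0 points).
  x = 3: rhs = 1, matching y values: 1, 18 (2 points).
  x = 4: rhs = 12, matching y values: none (0 points).
  x = 5: rhs = 9, matching y values: 3, 16 (2 points).
  x = 6: rhs = 17, matching y values: 6, 13 (2 points).
  x = 7: rhs = 4, matching y values: 2, 17 (2 points).
  x = 8: rhs = 14, matching y values: none (0 points).
  x = 9: rhs = 15, matching y values: none (0 points).
  x = 10: rhs = 13, matching y values: none (0 points).
  x = 11: rhs = 14, matching y values: none (0 points).
  x = 12: rhs = 5, matching y values: 9, 10 (2 points).
  x = 13: rhs = 11, matching y values: 7, 12 (2 points).
  x = 14: rhs = 0, matching y values: 0 (1 points).
  x = 15: rhs = 16, matching y values: 4, 15 (2 points).
  x = 16: rhs = 8, matching y values: none (0 points).
  x = 17: rhs = 1, matching y values: 1, 18 (2 points).
  x = 18: rhs = 1, matching y values: 1, 18 (2 points).
Total affine count: 19.
Full point count |E(F_19)| = 19 + 1 = 20.
Hasse bound: |20 − (19+1)| = |0| = 0 ≤ 2√19 ≈ 8.7178 ✓.


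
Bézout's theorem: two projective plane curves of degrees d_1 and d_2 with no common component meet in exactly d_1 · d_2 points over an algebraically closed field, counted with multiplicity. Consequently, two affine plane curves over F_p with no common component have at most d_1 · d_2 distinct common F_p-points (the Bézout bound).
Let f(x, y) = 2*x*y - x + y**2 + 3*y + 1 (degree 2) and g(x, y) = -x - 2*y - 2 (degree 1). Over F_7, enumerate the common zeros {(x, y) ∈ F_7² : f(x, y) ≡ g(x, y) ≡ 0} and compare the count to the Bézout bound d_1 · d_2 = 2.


Common zeros: {(1, 2), (6, 3)}; count = 2; Bézout bound = 2.

deg(f) = 2, deg(g) = 1, so Bézout bound = 2.
Scan x ∈ F_7. For each x, list the y ∈ F_7 with f(x, y) ≡ 0 and those with g(x, y) ≡ 0 (mod 7); the common zeros in that column are the intersection.
  x = 0: f ≡ 0 at y ∈ ∅; g ≡ 0 at y ∈ {6}; common: ∅.
  x = 1: f ≡ 0 at y ∈ {0, 2}; g ≡ 0 at y ∈ {2}; common: {2}.
  x = 2: f ≡ 0 at y ∈ {1, 6}; g ≡ 0 at y ∈ {5}; common: ∅.
  x = 3: f ≡ 0 at y ∈ ∅; g ≡ 0 at y ∈ {1}; common: ∅.
  x = 4: f ≡ 0 at y ∈ {5}; g ≡ 0 at y ∈ {4}; common: ∅.
  x = 5: f ≡ 0 at y ∈ ∅; g ≡ 0 at y ∈ {0}; common: ∅.
  x = 6: f ≡ 0 at y ∈ {3}; g ≡ 0 at y ∈ {3}; common: {3}.
Collecting: common zeros = {(1, 2), (6, 3)}, so the count is 2.
Comparison with the Bézout bound: 2 ≤ 2 = deg(f)·deg(g), as expected for curves with no common component (the bound is attained).


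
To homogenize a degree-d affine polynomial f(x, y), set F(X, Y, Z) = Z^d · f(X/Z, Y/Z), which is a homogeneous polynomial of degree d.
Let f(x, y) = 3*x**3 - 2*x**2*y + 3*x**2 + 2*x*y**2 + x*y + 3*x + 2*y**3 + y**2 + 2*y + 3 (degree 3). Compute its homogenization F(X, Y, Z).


F(X, Y, Z) = 3*X**3 - 2*X**2*Y + 3*X**2*Z + 2*X*Y**2 + X*Y*Z + 3*X*Z**2 + 2*Y**3 + Y**2*Z + 2*Y*Z**2 + 3*Z**3

deg(f) = 3.
Substitute x = X/Z, y = Y/Z into f, then multiply by Z^3.
  monomial 3·x^3·y^0 ↦ 3·X^3·Y^0·Z^0.
  monomial -2·x^2·y^1 ↦ -2·X^2·Y^1·Z^0.
  monomial 3·x^2·y^0 ↦ 3·X^2·Y^0·Z^1.
  monomial 2·x^1·y^2 ↦ 2·X^1·Y^2·Z^0.
  monomial 1·x^1·y^1 ↦ 1·X^1·Y^1·Z^1.
  monomial 3·x^1·y^0 ↦ 3·X^1·Y^0·Z^2.
  monomial 2·x^0·y^3 ↦ 2·X^0·Y^3·Z^0.
  monomial 1·x^0·y^2 ↦ 1·X^0·Y^2·Z^1.
  monomial 2·x^0·y^1 ↦ 2·X^0·Y^1·Z^2.
  monomial 3·x^0·y^0 ↦ 3·X^0·Y^0·Z^3.
Collecting: F(X, Y, Z) = 3*X**3 - 2*X**2*Y + 3*X**2*Z + 2*X*Y**2 + X*Y*Z + 3*X*Z**2 + 2*Y**3 + Y**2*Z + 2*Y*Z**2 + 3*Z**3.


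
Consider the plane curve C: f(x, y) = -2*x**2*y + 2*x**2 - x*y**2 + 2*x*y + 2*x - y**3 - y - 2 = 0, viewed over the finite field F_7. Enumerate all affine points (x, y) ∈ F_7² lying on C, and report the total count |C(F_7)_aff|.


Affine F_7-points: {(0, 4), (0, 6), (2, 6), (6, 1), (6, 3), (6, 4)}; count = 6.

For each of the 49 pairs (x, y) ∈ F_7², evaluate f(x, y) mod 7. Record the zeros.
  x = 0: [0↦5, 1↦3, 2↦2, 3↦3, 4↦0, 5↦1, 6↦0]  zeros at y ∈ {4, 6}
  x = 1: [0↦2, 1↦6, 2↦2, 3↦5, 4↦2, 5↦1, 6↦3]  zeros at y ∈ ∅
  x = 2: [0↦3, 1↦2, 2↦5, 3↦6, 4↦6, 5↦6, 6↦0]  zeros at y ∈ {6}
  x = 3: [0↦1, 1↦5, 2↦4, 3↦6, 4↦5, 5↦2, 6↦5]  zeros at y ∈ ∅
  x = 4: [0↦3, 1↦1, 2↦6, 3↦5, 4↦6, 5↦3, 6↦4]  zeros at y ∈ ∅
  x = 5: [0↦2, 1↦4, 2↦4, 3↦3, 4↦2, 5↦2, 6↦4]  zeros at y ∈ ∅
  x = 6: [0↦5, 1↦0, 2↦5, 3↦0, 4↦0, 5↦6, 6↦5]  zeros at y ∈ {1, 3, 4}
Collecting zeros: affine points = {(0, 4), (0, 6), (2, 6), (6, 1), (6, 3), (6, 4)}.
Total count |C(F_7)_aff| = 6.


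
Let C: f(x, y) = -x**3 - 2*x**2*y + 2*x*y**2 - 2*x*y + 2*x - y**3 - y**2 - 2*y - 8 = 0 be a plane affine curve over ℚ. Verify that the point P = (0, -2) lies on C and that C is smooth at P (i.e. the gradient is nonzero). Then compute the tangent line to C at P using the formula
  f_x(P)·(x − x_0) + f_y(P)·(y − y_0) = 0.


Tangent line at P: 14*x - 10*y - 20 = 0.

Step 1: f(0, -2) = 0, so P lies on C.
Step 2: partial derivatives
  f_x(x, y) = -3*x**2 - 4*x*y + 2*y**2 - 2*y + 2, f_y(x, y) = -2*x**2 + 4*x*y - 2*x - 3*y**2 - 2*y - 2.
  f_x(P) = 14, f_y(P) = -10 (gradient nonzero, so P is smooth).
Step 3: tangent line at P: 14·(x − 0) + -10·(y − -2) = 0.
Expanding: 14*x - 10*y - 20 = 0.


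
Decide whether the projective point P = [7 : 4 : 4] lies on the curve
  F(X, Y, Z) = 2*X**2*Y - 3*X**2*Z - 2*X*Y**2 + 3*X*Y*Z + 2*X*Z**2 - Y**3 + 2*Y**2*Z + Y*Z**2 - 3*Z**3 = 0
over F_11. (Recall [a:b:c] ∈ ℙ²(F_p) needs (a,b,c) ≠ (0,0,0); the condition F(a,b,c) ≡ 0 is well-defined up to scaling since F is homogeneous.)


F(7,4,4) ≡ 10 (mod 11); P is NOT on the curve.

Evaluate F(7, 4, 4) term-by-term (mod 11).
  2*X**2*Y ↦ 2·49·4·1 = 392
  -3*X**2*Z ↦ -3·49·1·4 = -588
  -2*X*Y**2 ↦ -2·7·16·1 = -224
  3*X*Y*Z ↦ 3·7·4·4 = 336
  2*X*Z**2 ↦ 2·7·1·16 = 224
  -Y**3 ↦ -1·1·64·1 = -64
  2*Y**2*Z ↦ 2·1·16·4 = 128
  Y*Z**2 ↦ 1·1·4·16 = 64
  -3*Z**3 ↦ -3·1·1·64 = -192
Sum: F(7, 4, 4) = (392) + (-588) + (-224) + (336) + (224) + (-64) + (128) + (64) + (-192) = 76.
Reducing mod 11: 76 ≡ 10 (mod 11).
Since F(a, b, c) ≡ 10 ≠ 0 (mod 11), P does NOT lie on the curve.


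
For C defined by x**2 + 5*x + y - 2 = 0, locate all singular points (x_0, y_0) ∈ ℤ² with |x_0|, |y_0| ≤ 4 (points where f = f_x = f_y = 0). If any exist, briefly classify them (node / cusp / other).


No singular points in the scanned grid; C is smooth there.

Compute partial derivatives:
  f_x = 2*x + 5.
  f_y = 1.
f_y = 1 is a nonzero constant, so f_y never vanishes: no point (x, y) can satisfy f = f_x = f_y = 0. In particular no (x, y) ∈ {−4, ..., 4}² is singular; the curve is smooth.


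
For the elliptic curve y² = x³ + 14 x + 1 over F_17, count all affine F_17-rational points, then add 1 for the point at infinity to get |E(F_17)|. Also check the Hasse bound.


Affine points = {(0, 1), (0, 16), (1, 4), (1, 13), (3, 6), (3, 11), (4, 6), (4, 11), (5, 3), (5, 14), (7, 0), (8, 8), (8, 9), (10, 6), (10, 11), (13, 0), (14, 0), (15, 4), (15, 13)}; affine count = 19; |E(F_17)| = 20.

Discriminant check: Δ ∝ 4a³ + 27b² = 4·14³ + 27·1² = 4·2744 + 27·1 ≡ 4 (mod 17). Nonzero ⇒ E is nonsingular.
For each x ∈ F_17, compute rhs = x³ + 14·x + 1 mod 17, then count y ∈ F_17 with y² ≡ rhs.
  x = 0: rhs = 1, matching y values: 1, 16 (2 points).
  x = 1: rhs = 16, matching y values: 4, 13 (2 points).
  x = 2: rhs = 3, matching y values: none (0 points).
  x = 3: rhs = 2, matching y values: 6, 11 (2 points).
  x = 4: rhs = 2, matching y values: 6, 11 (2 points).
  x = 5: rhs = 9, matching y values: 3, 14 (2 points).
  x = 6: rhs = 12, matching y values: none (0 points).
  x = 7: rhs = 0, matching y values: 0 (1 points).
  x = 8: rhs = 13, matching y values: 8, 9 (2 points).
  x = 9: rhs = 6, matching y values: none (0 points).
  x = 10: rhs = 2, matching y values: 6, 11 (2 points).
  x = 11: rhs = 7, matching y values: none (0 points).
  x = 12: rhs = 10, matching y values: none (0 points).
  x = 13: rhs = 0, matching y values: 0 (1 points).
  x = 14: rhs = 0, matching y values: 0 (1 points).
  x = 15: rhs = 16, matching y values: 4, 13 (2 points).
  x = 16: rhs = 3, matching y values: none (0 points).
Total affine count: 19.
Full point count |E(F_17)| = 19 + 1 = 20.
Hasse bound: |20 − (17+1)| = |2| = 2 ≤ 2√17 ≈ 8.2462 ✓.


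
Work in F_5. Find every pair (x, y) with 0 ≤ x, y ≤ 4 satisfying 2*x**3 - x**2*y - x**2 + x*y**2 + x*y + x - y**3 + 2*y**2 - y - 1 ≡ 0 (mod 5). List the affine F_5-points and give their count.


Affine F_5-points: {(2, 2), (3, 2), (3, 4), (4, 0), (4, 2), (4, 4)}; count = 6.

For each of the 25 pairs (x, y) ∈ F_5², evaluate f(x, y) mod 5. Record the zeros.
  x = 0: [0↦4, 1↦4, 2↦2, 3↦2, 4↦3]  zeros at y ∈ ∅
  x = 1: [0↦1, 1↦2, 2↦3, 3↦3, 4↦1]  zeros at y ∈ ∅
  x = 2: [0↦3, 1↦3, 2↦0, 3↦3, 4↦1]  zeros at y ∈ {2}
  x = 3: [0↦2, 1↦4, 2↦0, 3↦4, 4↦0]  zeros at y ∈ {2, 4}
  x = 4: [0↦0, 1↦2, 2↦0, 3↦3, 4↦0]  zeros at y ∈ {0, 2, 4}
Collecting zeros: affine points = {(2, 2), (3, 2), (3, 4), (4, 0), (4, 2), (4, 4)}.
Total count |C(F_5)_aff| = 6.


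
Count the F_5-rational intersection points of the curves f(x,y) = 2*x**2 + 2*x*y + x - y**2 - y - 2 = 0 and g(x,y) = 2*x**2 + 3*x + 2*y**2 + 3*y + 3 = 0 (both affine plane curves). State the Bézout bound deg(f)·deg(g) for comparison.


Common zeros: {(1, 3)}; count = 1; Bézout bound = 4.

deg(f) = 2, deg(g) = 2, so Bézout bound = 4.
Scan x ∈ F_5. For each x, list the y ∈ F_5 with f(x, y) ≡ 0 and those with g(x, y) ≡ 0 (mod 5); the common zeros in that column are the intersection.
  x = 0: f ≡ 0 at y ∈ ∅; g ≡ 0 at y ∈ {3}; common: ∅.
  x = 1: f ≡ 0 at y ∈ {3}; g ≡ 0 at y ∈ {3}; common: {3}.
  x = 2: f ≡ 0 at y ∈ {1, 2}; g ≡ 0 at y ∈ ∅; common: ∅.
  x = 3: f ≡ 0 at y ∈ {2, 3}; g ≡ 0 at y ∈ {0, 1}; common: ∅.
  x = 4: f ≡ 0 at y ∈ {1}; g ≡ 0 at y ∈ ∅; common: ∅.
Collecting: common zeros = {(1, 3)}, so the count is 1.
Comparison with the Bézout bound: 1 ≤ 4 = deg(f)·deg(g), as expected for curves with no common component (the affine F_5-count falls short of the bound because intersections may lie at infinity, over extension fields, or carry multiplicity).


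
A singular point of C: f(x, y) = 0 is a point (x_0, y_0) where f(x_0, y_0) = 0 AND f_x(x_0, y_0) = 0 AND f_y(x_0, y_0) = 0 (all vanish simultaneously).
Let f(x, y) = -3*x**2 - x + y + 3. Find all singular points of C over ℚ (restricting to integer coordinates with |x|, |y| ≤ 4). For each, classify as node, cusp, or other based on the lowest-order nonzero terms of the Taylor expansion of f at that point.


No singular points in the scanned grid; C is smooth there.

Compute partial derivatives:
  f_x = -6*x - 1.
  f_y = 1.
f_y = 1 is a nonzero constant, so f_y never vanishes: no point (x, y) can satisfy f = f_x = f_y = 0. In particular no (x, y) ∈ {−4, ..., 4}² is singular; the curve is smooth.


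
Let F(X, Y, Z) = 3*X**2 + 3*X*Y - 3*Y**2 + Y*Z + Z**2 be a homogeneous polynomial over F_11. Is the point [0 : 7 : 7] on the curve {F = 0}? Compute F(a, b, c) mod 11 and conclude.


F(0,7,7) ≡ 6 (mod 11); P is NOT on the curve.

Evaluate F(0, 7, 7) term-by-term (mod 11).
  3*X**2 ↦ 3·0·1·1 = 0
  3*X*Y ↦ 3·0·7·1 = 0
  -3*Y**2 ↦ -3·1·49·1 = -147
  Y*Z ↦ 1·1·7·7 = 49
  Z**2 ↦ 1·1·1·49 = 49
Sum: F(0, 7, 7) = (0) + (0) + (-147) + (49) + (49) = -49.
Reducing mod 11: -49 ≡ 6 (mod 11).
Since F(a, b, c) ≡ 6 ≠ 0 (mod 11), P does NOT lie on the curve.


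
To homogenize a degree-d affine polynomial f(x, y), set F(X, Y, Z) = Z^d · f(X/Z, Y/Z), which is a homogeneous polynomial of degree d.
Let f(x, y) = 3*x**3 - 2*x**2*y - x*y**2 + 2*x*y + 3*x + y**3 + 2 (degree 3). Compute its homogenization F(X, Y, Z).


F(X, Y, Z) = 3*X**3 - 2*X**2*Y - X*Y**2 + 2*X*Y*Z + 3*X*Z**2 + Y**3 + 2*Z**3

deg(f) = 3.
Substitute x = X/Z, y = Y/Z into f, then multiply by Z^3.
  monomial 3·x^3·y^0 ↦ 3·X^3·Y^0·Z^0.
  monomial -2·x^2·y^1 ↦ -2·X^2·Y^1·Z^0.
  monomial -1·x^1·y^2 ↦ -1·X^1·Y^2·Z^0.
  monomial 2·x^1·y^1 ↦ 2·X^1·Y^1·Z^1.
  monomial 3·x^1·y^0 ↦ 3·X^1·Y^0·Z^2.
  monomial 1·x^0·y^3 ↦ 1·X^0·Y^3·Z^0.
  monomial 2·x^0·y^0 ↦ 2·X^0·Y^0·Z^3.
Collecting: F(X, Y, Z) = 3*X**3 - 2*X**2*Y - X*Y**2 + 2*X*Y*Z + 3*X*Z**2 + Y**3 + 2*Z**3.


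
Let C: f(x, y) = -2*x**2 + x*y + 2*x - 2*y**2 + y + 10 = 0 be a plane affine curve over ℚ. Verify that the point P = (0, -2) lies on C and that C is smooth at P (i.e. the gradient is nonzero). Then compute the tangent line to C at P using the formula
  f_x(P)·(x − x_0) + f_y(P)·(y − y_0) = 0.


Tangent line at P: 9*y + 18 = 0.

Step 1: f(0, -2) = 0, so P lies on C.
Step 2: partial derivatives
  f_x(x, y) = -4*x + y + 2, f_y(x, y) = x - 4*y + 1.
  f_x(P) = 0, f_y(P) = 9 (gradient nonzero, so P is smooth).
Step 3: tangent line at P: 0·(x − 0) + 9·(y − -2) = 0.
Expanding: 9*y + 18 = 0.


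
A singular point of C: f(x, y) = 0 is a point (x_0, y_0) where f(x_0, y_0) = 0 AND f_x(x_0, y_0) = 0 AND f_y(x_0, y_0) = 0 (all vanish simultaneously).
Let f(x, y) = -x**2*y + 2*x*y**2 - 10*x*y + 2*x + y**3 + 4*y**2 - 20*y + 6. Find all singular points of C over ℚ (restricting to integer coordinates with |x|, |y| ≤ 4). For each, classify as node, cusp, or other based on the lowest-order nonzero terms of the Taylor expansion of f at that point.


Singular points: {(-3, 1)}; classification: node.

Compute partial derivatives:
  f_x = -2*x*y + 2*y**2 - 10*y + 2.
  f_y = -x**2 + 4*x*y - 10*x + 3*y**2 + 8*y - 20.
Scan x_0 ∈ {−4, ..., 4}. For each x_0, f_y(x_0, y) is a polynomial in y; find its integer roots y ∈ {−4, ..., 4}, then test f_x and f at those candidates.
  x = -4: f_y(-4, y) = 3*y**2 - 8*y + 4; vanishes at y ∈ {2}. (-4, 2): f_x = 6 ≠ 0.
  x = -3: f_y(-3, y) = 3*y**2 - 4*y + 1; vanishes at y ∈ {1}. (-3, 1): f_x = 0, f = 0 — SINGULAR.
  x = -2: f_y(-2, y) = 3*y**2 - 4; no integer root y with |y| ≤ 4.
  x = -1: f_y(-1, y) = 3*y**2 + 4*y - 11; no integer root y with |y| ≤ 4.
  x = 0: f_y(0, y) = 3*y**2 + 8*y - 20; no integer root y with |y| ≤ 4.
  x = 1: f_y(1, y) = 3*y**2 + 12*y - 31; no integer root y with |y| ≤ 4.
  x = 2: f_y(2, y) = 3*y**2 + 16*y - 44; vanishes at y ∈ {2}. (2, 2): f_x = -18 ≠ 0.
  x = 3: f_y(3, y) = 3*y**2 + 20*y - 59; no integer root y with |y| ≤ 4.
  x = 4: f_y(4, y) = 3*y**2 + 24*y - 76; no integer root y with |y| ≤ 4.
Only singular point on the grid: (-3, 1).
Classify: substitute x = -3 + u, y = 1 + v and expand: f = -u**2*v - u**2 + 2*u*v**2 + v**3 + v**2.
No constant or linear terms (consistent with a singular point). Quadratic part: -u**2 + v**2. Cubic part: -u**2*v + 2*u*v**2 + v**3.
The quadratic part v**2 - u**2 = (v − u)(v + u) splits into two distinct linear factors, so there are two distinct tangent lines y − 1 = ±(x − -3) — this is a node (ordinary double point).
Classification: node.


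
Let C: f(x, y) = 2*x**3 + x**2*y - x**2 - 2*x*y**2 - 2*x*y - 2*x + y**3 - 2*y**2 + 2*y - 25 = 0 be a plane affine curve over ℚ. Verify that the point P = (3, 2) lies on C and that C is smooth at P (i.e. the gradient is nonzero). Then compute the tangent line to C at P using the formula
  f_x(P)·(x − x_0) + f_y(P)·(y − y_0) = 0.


Tangent line at P: 46*x - 15*y - 108 = 0.

Step 1: f(3, 2) = 0, so P lies on C.
Step 2: partial derivatives
  f_x(x, y) = 6*x**2 + 2*x*y - 2*x - 2*y**2 - 2*y - 2, f_y(x, y) = x**2 - 4*x*y - 2*x + 3*y**2 - 4*y + 2.
  f_x(P) = 46, f_y(P) = -15 (gradient nonzero, so P is smooth).
Step 3: tangent line at P: 46·(x − 3) + -15·(y − 2) = 0.
Expanding: 46*x - 15*y - 108 = 0.


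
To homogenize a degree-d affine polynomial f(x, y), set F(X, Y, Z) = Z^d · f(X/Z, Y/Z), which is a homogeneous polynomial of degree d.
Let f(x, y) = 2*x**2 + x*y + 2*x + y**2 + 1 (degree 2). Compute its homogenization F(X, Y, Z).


F(X, Y, Z) = 2*X**2 + X*Y + 2*X*Z + Y**2 + Z**2

deg(f) = 2.
Substitute x = X/Z, y = Y/Z into f, then multiply by Z^2.
  monomial 2·x^2·y^0 ↦ 2·X^2·Y^0·Z^0.
  monomial 1·x^1·y^1 ↦ 1·X^1·Y^1·Z^0.
  monomial 2·x^1·y^0 ↦ 2·X^1·Y^0·Z^1.
  monomial 1·x^0·y^2 ↦ 1·X^0·Y^2·Z^0.
  monomial 1·x^0·y^0 ↦ 1·X^0·Y^0·Z^2.
Collecting: F(X, Y, Z) = 2*X**2 + X*Y + 2*X*Z + Y**2 + Z**2.


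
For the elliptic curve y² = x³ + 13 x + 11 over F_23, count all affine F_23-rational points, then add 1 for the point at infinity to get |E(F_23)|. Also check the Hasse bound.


Affine points = {(1, 5), (1, 18), (3, 10), (3, 13), (4, 9), (4, 14), (6, 11), (6, 12), (7, 10), (7, 13), (8, 11), (8, 12), (9, 11), (9, 12), (11, 6), (11, 17), (12, 3), (12, 20), (13, 10), (13, 13), (14, 4), (14, 19), (15, 4), (15, 19), (17, 4), (17, 19), (21, 0)}; affine count = 27; |E(F_23)| = 28.

Discriminant check: Δ ∝ 4a³ + 27b² = 4·13³ + 27·11² = 4·2197 + 27·121 ≡ 3 (mod 23). Nonzero ⇒ E is nonsingular.
For each x ∈ F_23, compute rhs = x³ + 13·x + 11 mod 23, then count y ∈ F_23 with y² ≡ rhs.
  x = 0: rhs = 11, matching y values: none (0 points).
  x = 1: rhs = 2, matching y values: 5, 18 (2 points).
  x = 2: rhs = 22, matching y values: none (0 points).
  x = 3: rhs = 8, matching y values: 10, 13 (2 points).
  x = 4: rhs = 12, matching y values: 9, 14 (2 points).
  x = 5: rhs = 17, matching y values: none (0 points).
  x = 6: rhs = 6, matching y values: 11, 12 (2 points).
  x = 7: rhs = 8, matching y values: 10, 13 (2 points).
  x = 8: rhs = 6, matching y values: 11, 12 (2 points).
  x = 9: rhs = 6, matching y values: 11, 12 (2 points).
  x = 10: rhs = 14, matching y values: none (0 points).
  x = 11: rhs = 13, matching y values: 6, 17 (2 points).
  x = 12: rhs = 9, matching y values: 3, 20 (2 points).
  x = 13: rhs = 8, matching y values: 10, 13 (2 points).
  x = 14: rhs = 16, matching y values: 4, 19 (2 points).
  x = 15: rhs = 16, matching y values: 4, 19 (2 points).
  x = 16: rhs = 14, matching y values: none (0 points).
  x = 17: rhs = 16, matching y values: 4, 19 (2 points).
  x = 18: rhs = 5, matching y values: none (0 points).
  x = 19: rhs = 10, matching y values: none (0 points).
  x = 20: rhs = 14, matching y values: none (0 points).
  x = 21: rhs = 0, matching y values: 0 (1 points).
  x = 22: rhs = 20, matching y values: none (0 points).
Total affine count: 27.
Full point count |E(F_23)| = 27 + 1 = 28.
Hasse bound: |28 − (23+1)| = |4| = 4 ≤ 2√23 ≈ 9.5917 ✓.


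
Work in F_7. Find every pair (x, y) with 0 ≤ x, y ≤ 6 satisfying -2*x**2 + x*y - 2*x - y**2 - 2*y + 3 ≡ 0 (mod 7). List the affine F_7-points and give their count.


Affine F_7-points: {(0, 1), (0, 4), (1, 2), (1, 4), (3, 0), (3, 1), (6, 2)}; count = 7.

For each of the 49 pairs (x, y) ∈ F_7², evaluate f(x, y) mod 7. Record the zeros.
  x = 0: [0↦3, 1↦0, 2↦2, 3↦2, 4↦0, 5↦3, 6↦4]  zeros at y ∈ {1, 4}
  x = 1: [0↦6, 1↦4, 2↦0, 3↦1, 4↦0, 5↦4, 6↦6]  zeros at y ∈ {2, 4}
  x = 2: [0↦5, 1↦4, 2↦1, 3↦3, 4↦3, 5↦1, 6↦4]  zeros at y ∈ ∅
  x = 3: [0↦0, 1↦0, 2↦5, 3↦1, 4↦2, 5↦1, 6↦5]  zeros at y ∈ {0, 1}
  x = 4: [0↦5, 1↦6, 2↦5, 3↦2, 4↦4, 5↦4, 6↦2]  zeros at y ∈ ∅
  x = 5: [0↦6, 1↦1, 2↦1, 3↦6, 4↦2, 5↦3, 6↦2]  zeros at y ∈ ∅
  x = 6: [0↦3, 1↦6, 2↦0, 3↦6, 4↦3, 5↦5, 6↦5]  zeros at y ∈ {2}
Collecting zeros: affine points = {(0, 1), (0, 4), (1, 2), (1, 4), (3, 0), (3, 1), (6, 2)}.
Total count |C(F_7)_aff| = 7.


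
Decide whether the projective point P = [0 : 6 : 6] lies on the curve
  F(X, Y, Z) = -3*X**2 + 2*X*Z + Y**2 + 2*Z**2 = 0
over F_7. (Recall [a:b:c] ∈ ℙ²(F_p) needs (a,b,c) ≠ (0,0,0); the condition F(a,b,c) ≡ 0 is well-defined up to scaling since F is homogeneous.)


F(0,6,6) ≡ 3 (mod 7); P is NOT on the curve.

Evaluate F(0, 6, 6) term-by-term (mod 7).
  -3*X**2 ↦ -3·0·1·1 = 0
  2*X*Z ↦ 2·0·1·6 = 0
  Y**2 ↦ 1·1·36·1 = 36
  2*Z**2 ↦ 2·1·1·36 = 72
Sum: F(0, 6, 6) = (0) + (0) + (36) + (72) = 108.
Reducing mod 7: 108 ≡ 3 (mod 7).
Since F(a, b, c) ≡ 3 ≠ 0 (mod 7), P does NOT lie on the curve.


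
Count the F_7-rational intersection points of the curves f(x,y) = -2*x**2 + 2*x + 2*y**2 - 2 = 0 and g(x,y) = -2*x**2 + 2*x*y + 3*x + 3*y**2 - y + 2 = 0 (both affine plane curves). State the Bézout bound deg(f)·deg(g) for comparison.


Common zeros: {(1, 1), (3, 0)}; count = 2; Bézout bound = 4.

deg(f) = 2, deg(g) = 2, so Bézout bound = 4.
Scan x ∈ F_7. For each x, list the y ∈ F_7 with f(x, y) ≡ 0 and those with g(x, y) ≡ 0 (mod 7); the common zeros in that column are the intersection.
  x = 0: f ≡ 0 at y ∈ {1, 6}; g ≡ 0 at y ∈ ∅; common: ∅.
  x = 1: f ≡ 0 at y ∈ {1, 6}; g ≡ 0 at y ∈ {1}; common: {1}.
  x = 2: f ≡ 0 at y ∈ ∅; g ≡ 0 at y ∈ {0, 6}; common: ∅.
  x = 3: f ≡ 0 at y ∈ {0}; g ≡ 0 at y ∈ {0, 3}; common: {0}.
  x = 4: f ≡ 0 at y ∈ ∅; g ≡ 0 at y ∈ ∅; common: ∅.
  x = 5: f ≡ 0 at y ∈ {0}; g ≡ 0 at y ∈ {1, 3}; common: ∅.
  x = 6: f ≡ 0 at y ∈ ∅; g ≡ 0 at y ∈ ∅; common: ∅.
Collecting: common zeros = {(1, 1), (3, 0)}, so the count is 2.
Comparison with the Bézout bound: 2 ≤ 4 = deg(f)·deg(g), as expected for curves with no common component (the affine F_7-count falls short of the bound because intersections may lie at infinity, over extension fields, or carry multiplicity).


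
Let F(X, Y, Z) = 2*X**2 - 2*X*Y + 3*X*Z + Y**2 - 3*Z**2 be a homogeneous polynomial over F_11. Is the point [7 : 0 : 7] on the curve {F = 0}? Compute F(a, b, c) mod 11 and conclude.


F(7,0,7) ≡ 10 (mod 11); P is NOT on the curve.

Evaluate F(7, 0, 7) term-by-term (mod 11).
  2*X**2 ↦ 2·49·1·1 = 98
  -2*X*Y ↦ -2·7·0·1 = 0
  3*X*Z ↦ 3·7·1·7 = 147
  Y**2 ↦ 1·1·0·1 = 0
  -3*Z**2 ↦ -3·1·1·49 = -147
Sum: F(7, 0, 7) = (98) + (0) + (147) + (0) + (-147) = 98.
Reducing mod 11: 98 ≡ 10 (mod 11).
Since F(a, b, c) ≡ 10 ≠ 0 (mod 11), P does NOT lie on the curve.


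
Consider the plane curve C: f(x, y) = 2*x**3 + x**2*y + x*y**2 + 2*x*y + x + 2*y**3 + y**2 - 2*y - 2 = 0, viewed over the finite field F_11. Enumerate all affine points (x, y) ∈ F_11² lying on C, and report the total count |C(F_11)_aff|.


Affine F_11-points: {(0, 3), (1, 4), (1, 7), (1, 10), (2, 7), (2, 9), (2, 10), (3, 0), (3, 10), (4, 8), (5, 0), (5, 8), (6, 2), (9, 8), (10, 7)}; count = 15.

For each of the 121 pairs (x, y) ∈ F_11², evaluate f(x, y) mod 11. Record the zeros.
  x = 0: [0↦9, 1↦10, 2↦3, 3↦0, 4↦2, 5↦10, 6↦3, 7↦4, 8↦3, 9↦1, 10↦10]  zeros at y ∈ {3}
  x = 1: [0↦1, 1↦6, 2↦5, 3↦10, 4↦0, 5↦9, 6↦5, 7↦0, 8↦6, 9↦2, 10↦0]  zeros at y ∈ {4, 7, 10}
  x = 2: [0↦5, 1↦5, 2↦1, 3↦5, 4↦7, 5↦8, 6↦9, 7↦0, 8↦4, 9↦0, 10↦0]  zeros at y ∈ {7, 9, 10}
  x = 3: [0↦0, 1↦8, 2↦3, 3↦8, 4↦2, 5↦8, 6↦5, 7↦5, 8↦9, 9↦7, 10↦0]  zeros at y ∈ {0, 10}
  x = 4: [0↦9, 1↦5, 2↦1, 3↦9, 4↦8, 5↦10, 6↦5, 7↦5, 8↦0, 9↦2, 10↦1]  zeros at y ∈ {8}
  x = 5: [0↦0, 1↦8, 2↦7, 3↦9, 4↦4, 5↦4, 6↦10, 7↦1, 8↦0, 9↦8, 10↦4]  zeros at y ∈ {0, 8}
  x = 6: [0↦7, 1↦7, 2↦0, 3↦9, 4↦2, 5↦2, 6↦10, 7↦5, 8↦10, 9↦4, 10↦10]  zeros at y ∈ {2}
  x = 7: [0↦9, 1↦3, 2↦3, 3↦10, 4↦3, 5↦5, 6↦6, 7↦7, 8↦9, 9↦2, 10↦9]  zeros at y ∈ ∅
  x = 8: [0↦7, 1↦8, 2↦6, 3↦2, 4↦8, 5↦3, 6↦10, 7↦8, 8↦9, 9↦3, 10↦2]  zeros at y ∈ ∅
  x = 9: [0↦2, 1↦1, 2↦10, 3↦8, 4↦7, 5↦8, 6↦1, 7↦9, 8↦0, 9↦8, 10↦1]  zeros at y ∈ {8}
  x = 10: [0↦6, 1↦5, 2↦5, 3↦7, 4↦1, 5↦10, 6↦2, 7↦0, 8↦5, 9↦7, 10↦7]  zeros at y ∈ {7}
Collecting zeros: affine points = {(0, 3), (1, 4), (1, 7), (1, 10), (2, 7), (2, 9), (2, 10), (3, 0), (3, 10), (4, 8), (5, 0), (5, 8), (6, 2), (9, 8), (10, 7)}.
Total count |C(F_11)_aff| = 15.


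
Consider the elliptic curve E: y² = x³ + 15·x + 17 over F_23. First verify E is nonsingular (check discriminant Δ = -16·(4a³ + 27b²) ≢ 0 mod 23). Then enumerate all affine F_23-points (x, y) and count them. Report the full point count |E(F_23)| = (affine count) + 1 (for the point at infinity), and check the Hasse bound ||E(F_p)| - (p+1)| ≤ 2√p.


Affine points = {(2, 3), (2, 20), (4, 7), (4, 16), (6, 1), (6, 22), (11, 8), (11, 15), (12, 4), (12, 19), (14, 2), (14, 21), (15, 11), (15, 12), (16, 11), (16, 12), (18, 1), (18, 22), (19, 10), (19, 13), (21, 5), (21, 18), (22, 1), (22, 22)}; affine count = 24; |E(F_23)| = 25.

Discriminant check: Δ ∝ 4a³ + 27b² = 4·15³ + 27·17² = 4·3375 + 27·289 ≡ 5 (mod 23). Nonzero ⇒ E is nonsingular.
For each x ∈ F_23, compute rhs = x³ + 15·x + 17 mod 23, then count y ∈ F_23 with y² ≡ rhs.
  x = 0: rhs = 17, matching y values: none (0 points).
  x = 1: rhs = 10, matching y values: none (0 points).
  x = 2: rhs = 9, matching y values: 3, 20 (2 points).
  x = 3: rhs = 20, matching y values: none (0 points).
  x = 4: rhs = 3, matching y values: 7, 16 (2 points).
  x = 5: rhs = 10, matching y values: none (0 points).
  x = 6: rhs = 1, matching y values: 1, 22 (2 points).
  x = 7: rhs = 5, matching y values: none (0 points).
  x = 8: rhs = 5, matching y values: none (0 points).
  x = 9: rhs = 7, matching y values: none (0 points).
  x = 10: rhs = 17, matching y values: none (0 points).
  x = 11: rhs = 18, matching y values: 8, 15 (2 points).
  x = 12: rhs = 16, matching y values: 4, 19 (2 points).
  x = 13: rhs = 17, matching y values: none (0 points).
  x = 14: rhs = 4, matching y values: 2, 21 (2 points).
  x = 15: rhs = 6, matching y values: 11, 12 (2 points).
  x = 16: rhs = 6, matching y values: 11, 12 (2 points).
  x = 17: rhs = 10, matching y values: none (0 points).
  x = 18: rhs = 1, matching y values: 1, 22 (2 points).
  x = 19: rhs = 8, matching y values: 10, 13 (2 points).
  x = 20: rhs = 14, matching y values: none (0 points).
  x = 21: rhs = 2, matching y values: 5, 18 (2 points).
  x = 22: rhs = 1, matching y values: 1, 22 (2 points).
Total affine count: 24.
Full point count |E(F_23)| = 24 + 1 = 25.
Hasse bound: |25 − (23+1)| = |1| = 1 ≤ 2√23 ≈ 9.5917 ✓.


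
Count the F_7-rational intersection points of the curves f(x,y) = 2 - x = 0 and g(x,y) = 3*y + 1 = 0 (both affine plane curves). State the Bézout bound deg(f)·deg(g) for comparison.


Common zeros: {(2, 2)}; count = 1; Bézout bound = 1.

deg(f) = 1, deg(g) = 1, so Bézout bound = 1.
Scan x ∈ F_7. For each x, list the y ∈ F_7 with f(x, y) ≡ 0 and those with g(x, y) ≡ 0 (mod 7); the common zeros in that column are the intersection.
  x = 0: f ≡ 0 at y ∈ ∅; g ≡ 0 at y ∈ {2}; common: ∅.
  x = 1: f ≡ 0 at y ∈ ∅; g ≡ 0 at y ∈ {2}; common: ∅.
  x = 2: f ≡ 0 at y ∈ {0, 1, 2, 3, 4, 5, 6}; g ≡ 0 at y ∈ {2}; common: {2}.
  x = 3: f ≡ 0 at y ∈ ∅; g ≡ 0 at y ∈ {2}; common: ∅.
  x = 4: f ≡ 0 at y ∈ ∅; g ≡ 0 at y ∈ {2}; common: ∅.
  x = 5: f ≡ 0 at y ∈ ∅; g ≡ 0 at y ∈ {2}; common: ∅.
  x = 6: f ≡ 0 at y ∈ ∅; g ≡ 0 at y ∈ {2}; common: ∅.
Collecting: common zeros = {(2, 2)}, so the count is 1.
Comparison with the Bézout bound: 1 ≤ 1 = deg(f)·deg(g), as expected for curves with no common component (the bound is attained).


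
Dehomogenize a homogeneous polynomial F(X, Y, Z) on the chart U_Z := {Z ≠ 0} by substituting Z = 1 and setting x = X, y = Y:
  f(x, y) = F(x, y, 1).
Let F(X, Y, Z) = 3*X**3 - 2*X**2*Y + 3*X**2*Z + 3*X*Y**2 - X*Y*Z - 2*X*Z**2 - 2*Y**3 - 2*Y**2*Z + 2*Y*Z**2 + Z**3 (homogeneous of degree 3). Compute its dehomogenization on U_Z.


f(x, y) = 3*x**3 - 2*x**2*y + 3*x**2 + 3*x*y**2 - x*y - 2*x - 2*y**3 - 2*y**2 + 2*y + 1

On U_Z we set Z = 1. Each monomial c·X^i·Y^j·Z^k in F becomes c·x^i·y^j·1^k = c·x^i·y^j.
Substituting Z = 1: F(X, Y, 1) = 3*x**3 - 2*x**2*y + 3*x**2 + 3*x*y**2 - x*y - 2*x - 2*y**3 - 2*y**2 + 2*y + 1.
Note: deg(f) ≤ deg(F) = 3; strict inequality happens when F is divisible by Z (lost terms).


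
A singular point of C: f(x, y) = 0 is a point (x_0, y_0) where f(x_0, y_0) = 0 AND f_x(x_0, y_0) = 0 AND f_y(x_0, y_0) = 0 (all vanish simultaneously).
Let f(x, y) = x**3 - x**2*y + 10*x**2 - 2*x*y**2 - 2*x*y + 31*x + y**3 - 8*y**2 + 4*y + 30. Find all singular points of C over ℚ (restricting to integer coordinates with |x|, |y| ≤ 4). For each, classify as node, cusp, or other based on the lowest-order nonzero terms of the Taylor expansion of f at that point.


Singular points: {(-3, 1)}; classification: cusp.

Compute partial derivatives:
  f_x = 3*x**2 - 2*x*y + 20*x - 2*y**2 - 2*y + 31.
  f_y = -x**2 - 4*x*y - 2*x + 3*y**2 - 16*y + 4.
Scan x_0 ∈ {−4, ..., 4}. For each x_0, f_y(x_0, y) is a polynomial in y; find its integer roots y ∈ {−4, ..., 4}, then test f_x and f at those candidates.
  x = -4: f_y(-4, y) = 3*y**2 - 4; no integer root y with |y| ≤ 4.
  x = -3: f_y(-3, y) = 3*y**2 - 4*y + 1; vanishes at y ∈ {1}. (-3, 1): f_x = 0, f = 0 — SINGULAR.
  x = -2: f_y(-2, y) = 3*y**2 - 8*y + 4; vanishes at y ∈ {2}. (-2, 2): f_x = -1 ≠ 0.
  x = -1: f_y(-1, y) = 3*y**2 - 12*y + 5; no integer root y with |y| ≤ 4.
  x = 0: f_y(0, y) = 3*y**2 - 16*y + 4; no integer root y with |y| ≤ 4.
  x = 1: f_y(1, y) = 3*y**2 - 20*y + 1; no integer root y with |y| ≤ 4.
  x = 2: f_y(2, y) = 3*y**2 - 24*y - 4; no integer root y with |y| ≤ 4.
  x = 3: f_y(3, y) = 3*y**2 - 28*y - 11; no integer root y with |y| ≤ 4.
  x = 4: f_y(4, y) = 3*y**2 - 32*y - 20; no integer root y with |y| ≤ 4.
Only singular point on the grid: (-3, 1).
Classify: substitute x = -3 + u, y = 1 + v and expand: f = u**3 - u**2*v - 2*u*v**2 + v**3 + v**2.
No constant or linear terms (consistent with a singular point). Quadratic part: v**2. Cubic part: u**3 - u**2*v - 2*u*v**2 + v**3.
The quadratic part v**2 is a perfect square, so there is a single (double) tangent line v = 0, i.e. y = 1. Restricting the cubic part to that line (v = 0) leaves u**3 ≠ 0, so f is not divisible by v and the branch is v² ≈ -u**3 to lowest order — this is a cusp.
Classification: cusp.


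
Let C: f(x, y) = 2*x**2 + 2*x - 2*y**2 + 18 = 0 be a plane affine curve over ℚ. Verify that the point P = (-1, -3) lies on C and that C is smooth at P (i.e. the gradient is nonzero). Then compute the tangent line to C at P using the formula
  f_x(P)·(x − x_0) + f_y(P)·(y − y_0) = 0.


Tangent line at P: -2*x + 12*y + 34 = 0.

Step 1: f(-1, -3) = 0, so P lies on C.
Step 2: partial derivatives
  f_x(x, y) = 4*x + 2, f_y(x, y) = -4*y.
  f_x(P) = -2, f_y(P) = 12 (gradient nonzero, so P is smooth).
Step 3: tangent line at P: -2·(x − -1) + 12·(y − -3) = 0.
Expanding: -2*x + 12*y + 34 = 0.


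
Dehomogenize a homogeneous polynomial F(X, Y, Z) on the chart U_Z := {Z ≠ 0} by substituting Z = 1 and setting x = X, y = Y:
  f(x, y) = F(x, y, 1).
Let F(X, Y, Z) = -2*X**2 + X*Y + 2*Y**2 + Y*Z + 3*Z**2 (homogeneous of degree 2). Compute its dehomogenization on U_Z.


f(x, y) = -2*x**2 + x*y + 2*y**2 + y + 3

On U_Z we set Z = 1. Each monomial c·X^i·Y^j·Z^k in F becomes c·x^i·y^j·1^k = c·x^i·y^j.
Substituting Z = 1: F(X, Y, 1) = -2*x**2 + x*y + 2*y**2 + y + 3.
Note: deg(f) ≤ deg(F) = 2; strict inequality happens when F is divisible by Z (lost terms).


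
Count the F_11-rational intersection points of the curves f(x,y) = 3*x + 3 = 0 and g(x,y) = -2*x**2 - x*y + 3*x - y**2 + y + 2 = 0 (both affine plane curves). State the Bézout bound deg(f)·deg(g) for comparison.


Common zeros: {(10, 4), (10, 9)}; count = 2; Bézout bound = 2.

deg(f) = 1, deg(g) = 2, so Bézout bound = 2.
Scan x ∈ F_11. For each x, list the y ∈ F_11 with f(x, y) ≡ 0 and those with g(x, y) ≡ 0 (mod 11); the common zeros in that column are the intersection.
  x = 0: f ≡ 0 at y ∈ ∅; g ≡ 0 at y ∈ {2, 10}; common: ∅.
  x = 1: f ≡ 0 at y ∈ ∅; g ≡ 0 at y ∈ {5, 6}; common: ∅.
  x = 2: f ≡ 0 at y ∈ ∅; g ≡ 0 at y ∈ {0, 10}; common: ∅.
  x = 3: f ≡ 0 at y ∈ ∅; g ≡ 0 at y ∈ {3, 6}; common: ∅.
  x = 4: f ≡ 0 at y ∈ ∅; g ≡ 0 at y ∈ {1, 7}; common: ∅.
  x = 5: f ≡ 0 at y ∈ ∅; g ≡ 0 at y ∈ {0, 7}; common: ∅.
  x = 6: f ≡ 0 at y ∈ ∅; g ≡ 0 at y ∈ {2, 4}; common: ∅.
  x = 7: f ≡ 0 at y ∈ ∅; g ≡ 0 at y ∈ {8}; common: ∅.
  x = 8: f ≡ 0 at y ∈ ∅; g ≡ 0 at y ∈ {1, 3}; common: ∅.
  x = 9: f ≡ 0 at y ∈ ∅; g ≡ 0 at y ∈ {5, 9}; common: ∅.
  x = 10: f ≡ 0 at y ∈ {0, 1, 2, 3, 4, 5, 6, 7, 8, 9, 10}; g ≡ 0 at y ∈ {4, 9}; common: {4, 9}.
Collecting: common zeros = {(10, 4), (10, 9)}, so the count is 2.
Comparison with the Bézout bound: 2 ≤ 2 = deg(f)·deg(g), as expected for curves with no common component (the bound is attained).
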